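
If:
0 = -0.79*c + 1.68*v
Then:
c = 2.12658227848101*v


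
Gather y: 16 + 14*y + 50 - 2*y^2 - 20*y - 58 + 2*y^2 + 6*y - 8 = 0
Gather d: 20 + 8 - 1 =27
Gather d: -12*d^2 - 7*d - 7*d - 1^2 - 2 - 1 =-12*d^2 - 14*d - 4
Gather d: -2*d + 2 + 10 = 12 - 2*d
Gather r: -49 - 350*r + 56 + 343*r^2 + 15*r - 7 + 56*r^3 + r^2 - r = 56*r^3 + 344*r^2 - 336*r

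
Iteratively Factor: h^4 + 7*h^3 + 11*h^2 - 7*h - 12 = (h + 4)*(h^3 + 3*h^2 - h - 3) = (h + 1)*(h + 4)*(h^2 + 2*h - 3) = (h - 1)*(h + 1)*(h + 4)*(h + 3)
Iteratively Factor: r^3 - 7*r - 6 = (r + 1)*(r^2 - r - 6) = (r - 3)*(r + 1)*(r + 2)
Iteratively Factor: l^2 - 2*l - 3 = (l + 1)*(l - 3)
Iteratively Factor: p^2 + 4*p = (p)*(p + 4)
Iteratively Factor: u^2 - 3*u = (u - 3)*(u)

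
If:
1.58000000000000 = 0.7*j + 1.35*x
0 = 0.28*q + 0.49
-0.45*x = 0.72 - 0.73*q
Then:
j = 10.82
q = -1.75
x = -4.44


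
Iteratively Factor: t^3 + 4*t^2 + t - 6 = (t + 3)*(t^2 + t - 2) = (t + 2)*(t + 3)*(t - 1)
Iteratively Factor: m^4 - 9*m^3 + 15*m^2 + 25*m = (m + 1)*(m^3 - 10*m^2 + 25*m) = (m - 5)*(m + 1)*(m^2 - 5*m) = (m - 5)^2*(m + 1)*(m)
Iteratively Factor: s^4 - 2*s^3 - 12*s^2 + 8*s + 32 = (s + 2)*(s^3 - 4*s^2 - 4*s + 16) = (s - 4)*(s + 2)*(s^2 - 4) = (s - 4)*(s - 2)*(s + 2)*(s + 2)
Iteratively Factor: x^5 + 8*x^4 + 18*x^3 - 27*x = (x - 1)*(x^4 + 9*x^3 + 27*x^2 + 27*x) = (x - 1)*(x + 3)*(x^3 + 6*x^2 + 9*x) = (x - 1)*(x + 3)^2*(x^2 + 3*x) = (x - 1)*(x + 3)^3*(x)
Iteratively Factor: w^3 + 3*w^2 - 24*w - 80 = (w - 5)*(w^2 + 8*w + 16) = (w - 5)*(w + 4)*(w + 4)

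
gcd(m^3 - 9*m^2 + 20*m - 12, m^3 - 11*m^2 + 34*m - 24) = m^2 - 7*m + 6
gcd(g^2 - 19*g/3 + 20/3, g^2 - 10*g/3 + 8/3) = g - 4/3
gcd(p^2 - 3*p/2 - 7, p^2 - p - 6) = p + 2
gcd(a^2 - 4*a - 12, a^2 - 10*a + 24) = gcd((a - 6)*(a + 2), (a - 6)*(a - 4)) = a - 6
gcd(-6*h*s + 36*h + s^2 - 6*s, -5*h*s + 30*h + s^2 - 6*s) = s - 6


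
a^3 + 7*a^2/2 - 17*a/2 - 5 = (a - 2)*(a + 1/2)*(a + 5)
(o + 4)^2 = o^2 + 8*o + 16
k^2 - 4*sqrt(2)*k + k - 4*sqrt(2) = (k + 1)*(k - 4*sqrt(2))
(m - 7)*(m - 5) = m^2 - 12*m + 35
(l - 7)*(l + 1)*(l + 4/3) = l^3 - 14*l^2/3 - 15*l - 28/3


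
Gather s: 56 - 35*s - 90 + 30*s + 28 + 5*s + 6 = 0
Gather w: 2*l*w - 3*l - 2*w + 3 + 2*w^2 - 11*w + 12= -3*l + 2*w^2 + w*(2*l - 13) + 15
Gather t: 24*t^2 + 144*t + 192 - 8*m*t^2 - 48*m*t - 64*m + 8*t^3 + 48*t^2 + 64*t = -64*m + 8*t^3 + t^2*(72 - 8*m) + t*(208 - 48*m) + 192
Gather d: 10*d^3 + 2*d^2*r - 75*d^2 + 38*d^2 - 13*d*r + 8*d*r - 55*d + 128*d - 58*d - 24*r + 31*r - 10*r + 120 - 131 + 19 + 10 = 10*d^3 + d^2*(2*r - 37) + d*(15 - 5*r) - 3*r + 18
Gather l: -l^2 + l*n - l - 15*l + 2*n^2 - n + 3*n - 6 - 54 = -l^2 + l*(n - 16) + 2*n^2 + 2*n - 60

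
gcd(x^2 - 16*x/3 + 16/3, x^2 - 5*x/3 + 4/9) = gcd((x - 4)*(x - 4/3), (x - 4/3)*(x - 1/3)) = x - 4/3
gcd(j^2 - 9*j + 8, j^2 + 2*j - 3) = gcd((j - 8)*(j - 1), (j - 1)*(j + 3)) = j - 1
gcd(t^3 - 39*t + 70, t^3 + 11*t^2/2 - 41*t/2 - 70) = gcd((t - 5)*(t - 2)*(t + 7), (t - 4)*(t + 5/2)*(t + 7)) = t + 7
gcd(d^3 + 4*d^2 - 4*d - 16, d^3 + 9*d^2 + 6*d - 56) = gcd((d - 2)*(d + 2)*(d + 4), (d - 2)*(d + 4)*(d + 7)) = d^2 + 2*d - 8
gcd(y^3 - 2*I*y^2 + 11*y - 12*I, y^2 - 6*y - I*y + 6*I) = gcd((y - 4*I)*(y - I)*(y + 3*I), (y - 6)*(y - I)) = y - I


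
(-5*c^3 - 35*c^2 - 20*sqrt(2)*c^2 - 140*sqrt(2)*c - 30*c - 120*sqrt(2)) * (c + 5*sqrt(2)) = -5*c^4 - 45*sqrt(2)*c^3 - 35*c^3 - 315*sqrt(2)*c^2 - 230*c^2 - 1400*c - 270*sqrt(2)*c - 1200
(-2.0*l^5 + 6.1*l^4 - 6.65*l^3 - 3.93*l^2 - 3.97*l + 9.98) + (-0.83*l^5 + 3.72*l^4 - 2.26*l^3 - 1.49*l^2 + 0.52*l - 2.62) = -2.83*l^5 + 9.82*l^4 - 8.91*l^3 - 5.42*l^2 - 3.45*l + 7.36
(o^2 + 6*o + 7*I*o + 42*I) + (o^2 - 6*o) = 2*o^2 + 7*I*o + 42*I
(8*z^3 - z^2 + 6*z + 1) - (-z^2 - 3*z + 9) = 8*z^3 + 9*z - 8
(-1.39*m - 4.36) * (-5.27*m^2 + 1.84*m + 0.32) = 7.3253*m^3 + 20.4196*m^2 - 8.4672*m - 1.3952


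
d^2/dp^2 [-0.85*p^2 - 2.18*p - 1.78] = -1.70000000000000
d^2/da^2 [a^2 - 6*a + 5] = 2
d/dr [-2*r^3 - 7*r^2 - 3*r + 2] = -6*r^2 - 14*r - 3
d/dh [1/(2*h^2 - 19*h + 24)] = (19 - 4*h)/(2*h^2 - 19*h + 24)^2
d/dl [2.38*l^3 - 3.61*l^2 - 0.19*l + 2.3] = 7.14*l^2 - 7.22*l - 0.19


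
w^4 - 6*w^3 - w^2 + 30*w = w*(w - 5)*(w - 3)*(w + 2)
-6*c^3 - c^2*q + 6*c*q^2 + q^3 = (-c + q)*(c + q)*(6*c + q)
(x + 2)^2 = x^2 + 4*x + 4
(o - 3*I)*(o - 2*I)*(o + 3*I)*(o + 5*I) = o^4 + 3*I*o^3 + 19*o^2 + 27*I*o + 90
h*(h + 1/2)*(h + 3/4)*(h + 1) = h^4 + 9*h^3/4 + 13*h^2/8 + 3*h/8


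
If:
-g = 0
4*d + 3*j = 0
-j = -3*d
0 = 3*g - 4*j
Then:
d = 0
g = 0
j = 0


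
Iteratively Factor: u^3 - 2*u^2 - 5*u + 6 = (u - 1)*(u^2 - u - 6) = (u - 1)*(u + 2)*(u - 3)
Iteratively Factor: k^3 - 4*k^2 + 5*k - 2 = (k - 1)*(k^2 - 3*k + 2) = (k - 2)*(k - 1)*(k - 1)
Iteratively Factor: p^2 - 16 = (p + 4)*(p - 4)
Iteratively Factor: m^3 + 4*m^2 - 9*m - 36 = (m + 3)*(m^2 + m - 12) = (m + 3)*(m + 4)*(m - 3)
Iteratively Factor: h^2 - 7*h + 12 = (h - 4)*(h - 3)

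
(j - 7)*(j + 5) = j^2 - 2*j - 35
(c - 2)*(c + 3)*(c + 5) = c^3 + 6*c^2 - c - 30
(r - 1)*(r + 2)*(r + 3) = r^3 + 4*r^2 + r - 6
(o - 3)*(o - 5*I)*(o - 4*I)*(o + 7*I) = o^4 - 3*o^3 - 2*I*o^3 + 43*o^2 + 6*I*o^2 - 129*o - 140*I*o + 420*I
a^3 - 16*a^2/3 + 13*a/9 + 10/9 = (a - 5)*(a - 2/3)*(a + 1/3)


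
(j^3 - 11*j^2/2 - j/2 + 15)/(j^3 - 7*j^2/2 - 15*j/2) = (j - 2)/j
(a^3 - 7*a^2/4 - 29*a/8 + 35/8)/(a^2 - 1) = (8*a^2 - 6*a - 35)/(8*(a + 1))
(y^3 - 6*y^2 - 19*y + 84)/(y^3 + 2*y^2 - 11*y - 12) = (y - 7)/(y + 1)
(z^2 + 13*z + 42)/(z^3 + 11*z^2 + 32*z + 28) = (z + 6)/(z^2 + 4*z + 4)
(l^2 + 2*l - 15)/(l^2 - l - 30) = (l - 3)/(l - 6)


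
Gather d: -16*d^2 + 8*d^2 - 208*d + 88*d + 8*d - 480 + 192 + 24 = -8*d^2 - 112*d - 264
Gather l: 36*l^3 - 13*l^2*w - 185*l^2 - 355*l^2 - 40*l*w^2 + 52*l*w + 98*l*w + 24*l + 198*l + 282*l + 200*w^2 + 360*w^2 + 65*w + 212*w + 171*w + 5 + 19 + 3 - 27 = 36*l^3 + l^2*(-13*w - 540) + l*(-40*w^2 + 150*w + 504) + 560*w^2 + 448*w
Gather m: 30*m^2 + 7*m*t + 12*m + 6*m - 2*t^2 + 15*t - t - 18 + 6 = 30*m^2 + m*(7*t + 18) - 2*t^2 + 14*t - 12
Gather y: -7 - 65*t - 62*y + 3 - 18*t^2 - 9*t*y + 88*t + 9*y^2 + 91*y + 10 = -18*t^2 + 23*t + 9*y^2 + y*(29 - 9*t) + 6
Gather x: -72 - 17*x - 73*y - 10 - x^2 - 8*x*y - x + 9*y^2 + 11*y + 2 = -x^2 + x*(-8*y - 18) + 9*y^2 - 62*y - 80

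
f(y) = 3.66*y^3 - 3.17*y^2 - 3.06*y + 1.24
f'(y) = 10.98*y^2 - 6.34*y - 3.06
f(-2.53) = -70.58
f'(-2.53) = 83.26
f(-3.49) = -182.27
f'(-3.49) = 152.80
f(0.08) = 0.98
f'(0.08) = -3.50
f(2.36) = 24.47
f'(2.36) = 43.13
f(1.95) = 10.36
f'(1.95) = 26.33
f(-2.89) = -104.74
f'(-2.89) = 106.97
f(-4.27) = -328.44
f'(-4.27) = 224.21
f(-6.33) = -1034.72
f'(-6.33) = 477.03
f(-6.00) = -885.08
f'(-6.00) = 430.26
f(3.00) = 62.35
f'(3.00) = 76.74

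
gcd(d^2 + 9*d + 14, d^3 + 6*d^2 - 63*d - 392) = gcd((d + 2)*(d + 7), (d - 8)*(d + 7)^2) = d + 7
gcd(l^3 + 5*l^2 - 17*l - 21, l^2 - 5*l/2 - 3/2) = l - 3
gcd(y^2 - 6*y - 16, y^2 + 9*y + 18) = 1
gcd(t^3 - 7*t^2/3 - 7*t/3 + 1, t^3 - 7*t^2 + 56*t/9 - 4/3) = t - 1/3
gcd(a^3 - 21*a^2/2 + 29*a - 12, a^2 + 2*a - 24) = a - 4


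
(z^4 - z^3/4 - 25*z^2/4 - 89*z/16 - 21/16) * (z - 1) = z^5 - 5*z^4/4 - 6*z^3 + 11*z^2/16 + 17*z/4 + 21/16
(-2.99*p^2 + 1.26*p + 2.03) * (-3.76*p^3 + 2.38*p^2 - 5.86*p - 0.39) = 11.2424*p^5 - 11.8538*p^4 + 12.8874*p^3 - 1.3861*p^2 - 12.3872*p - 0.7917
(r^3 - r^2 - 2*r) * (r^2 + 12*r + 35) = r^5 + 11*r^4 + 21*r^3 - 59*r^2 - 70*r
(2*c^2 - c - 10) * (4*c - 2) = 8*c^3 - 8*c^2 - 38*c + 20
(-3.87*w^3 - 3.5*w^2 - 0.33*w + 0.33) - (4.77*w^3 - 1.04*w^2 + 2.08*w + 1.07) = -8.64*w^3 - 2.46*w^2 - 2.41*w - 0.74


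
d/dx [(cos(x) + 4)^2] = -2*(cos(x) + 4)*sin(x)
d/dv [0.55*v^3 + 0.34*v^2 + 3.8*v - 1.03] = 1.65*v^2 + 0.68*v + 3.8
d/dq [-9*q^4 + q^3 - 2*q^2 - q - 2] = -36*q^3 + 3*q^2 - 4*q - 1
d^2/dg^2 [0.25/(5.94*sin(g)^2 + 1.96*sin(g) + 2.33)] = (-35.2836*sin(g)^4 - 8.7318*sin(g)^3 + 65.8052*sin(g)^2 + 18.6053*sin(g) - 4.9993)/(5.94*sin(g)^2 + 1.96*sin(g) + 2.33)^3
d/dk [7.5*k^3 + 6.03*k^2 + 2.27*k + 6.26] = 22.5*k^2 + 12.06*k + 2.27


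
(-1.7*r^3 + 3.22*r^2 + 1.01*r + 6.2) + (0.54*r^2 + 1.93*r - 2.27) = -1.7*r^3 + 3.76*r^2 + 2.94*r + 3.93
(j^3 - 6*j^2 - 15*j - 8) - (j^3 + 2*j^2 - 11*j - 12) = -8*j^2 - 4*j + 4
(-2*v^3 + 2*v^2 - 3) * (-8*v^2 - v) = 16*v^5 - 14*v^4 - 2*v^3 + 24*v^2 + 3*v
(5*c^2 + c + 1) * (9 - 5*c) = -25*c^3 + 40*c^2 + 4*c + 9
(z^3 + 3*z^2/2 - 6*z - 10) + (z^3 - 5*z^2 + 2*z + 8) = 2*z^3 - 7*z^2/2 - 4*z - 2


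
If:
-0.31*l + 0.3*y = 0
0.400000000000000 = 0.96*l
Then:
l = 0.42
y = 0.43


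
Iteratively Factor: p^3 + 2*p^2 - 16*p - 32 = (p + 2)*(p^2 - 16) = (p + 2)*(p + 4)*(p - 4)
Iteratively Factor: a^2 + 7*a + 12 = (a + 4)*(a + 3)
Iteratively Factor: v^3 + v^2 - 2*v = (v - 1)*(v^2 + 2*v) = v*(v - 1)*(v + 2)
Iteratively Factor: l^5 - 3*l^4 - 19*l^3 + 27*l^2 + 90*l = (l + 3)*(l^4 - 6*l^3 - l^2 + 30*l) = (l + 2)*(l + 3)*(l^3 - 8*l^2 + 15*l) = (l - 5)*(l + 2)*(l + 3)*(l^2 - 3*l) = l*(l - 5)*(l + 2)*(l + 3)*(l - 3)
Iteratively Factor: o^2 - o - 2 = (o - 2)*(o + 1)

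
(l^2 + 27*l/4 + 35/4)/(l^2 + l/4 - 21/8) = 2*(l + 5)/(2*l - 3)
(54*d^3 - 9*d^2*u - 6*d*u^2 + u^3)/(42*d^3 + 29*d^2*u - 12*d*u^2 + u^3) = (-9*d^2 + u^2)/(-7*d^2 - 6*d*u + u^2)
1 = 1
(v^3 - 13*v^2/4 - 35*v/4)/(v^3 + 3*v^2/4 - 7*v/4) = (v - 5)/(v - 1)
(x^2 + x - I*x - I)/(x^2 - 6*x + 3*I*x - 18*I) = (x^2 + x*(1 - I) - I)/(x^2 + 3*x*(-2 + I) - 18*I)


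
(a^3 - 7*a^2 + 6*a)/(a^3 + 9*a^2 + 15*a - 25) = a*(a - 6)/(a^2 + 10*a + 25)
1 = 1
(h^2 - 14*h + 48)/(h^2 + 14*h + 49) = (h^2 - 14*h + 48)/(h^2 + 14*h + 49)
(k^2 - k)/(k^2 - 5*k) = (k - 1)/(k - 5)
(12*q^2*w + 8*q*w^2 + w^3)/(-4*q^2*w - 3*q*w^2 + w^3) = (-12*q^2 - 8*q*w - w^2)/(4*q^2 + 3*q*w - w^2)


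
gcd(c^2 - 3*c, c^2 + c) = c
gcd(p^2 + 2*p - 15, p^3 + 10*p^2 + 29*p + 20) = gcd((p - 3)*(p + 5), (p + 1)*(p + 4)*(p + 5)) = p + 5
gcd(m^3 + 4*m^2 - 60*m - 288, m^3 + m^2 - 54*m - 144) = m^2 - 2*m - 48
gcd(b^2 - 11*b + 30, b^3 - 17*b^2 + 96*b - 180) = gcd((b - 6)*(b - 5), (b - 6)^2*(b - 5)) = b^2 - 11*b + 30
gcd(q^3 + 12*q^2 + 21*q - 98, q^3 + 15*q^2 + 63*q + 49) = q^2 + 14*q + 49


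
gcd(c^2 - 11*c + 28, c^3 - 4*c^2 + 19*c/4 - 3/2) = 1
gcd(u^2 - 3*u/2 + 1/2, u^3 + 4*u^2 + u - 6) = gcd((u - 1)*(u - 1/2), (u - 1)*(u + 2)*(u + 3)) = u - 1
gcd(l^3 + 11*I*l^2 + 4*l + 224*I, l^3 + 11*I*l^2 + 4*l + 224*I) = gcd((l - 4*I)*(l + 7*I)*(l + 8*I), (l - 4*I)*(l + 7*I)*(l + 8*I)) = l^3 + 11*I*l^2 + 4*l + 224*I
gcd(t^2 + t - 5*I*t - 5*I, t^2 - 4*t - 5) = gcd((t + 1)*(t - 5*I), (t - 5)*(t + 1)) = t + 1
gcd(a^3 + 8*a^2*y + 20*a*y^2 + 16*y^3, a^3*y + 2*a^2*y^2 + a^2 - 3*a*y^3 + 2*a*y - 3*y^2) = 1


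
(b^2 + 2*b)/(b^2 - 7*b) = (b + 2)/(b - 7)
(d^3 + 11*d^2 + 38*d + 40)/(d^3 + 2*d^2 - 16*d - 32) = (d + 5)/(d - 4)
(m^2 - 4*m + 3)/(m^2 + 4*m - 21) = (m - 1)/(m + 7)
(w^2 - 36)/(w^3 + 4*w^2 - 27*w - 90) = (w - 6)/(w^2 - 2*w - 15)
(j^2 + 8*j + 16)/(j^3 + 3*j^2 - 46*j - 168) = (j + 4)/(j^2 - j - 42)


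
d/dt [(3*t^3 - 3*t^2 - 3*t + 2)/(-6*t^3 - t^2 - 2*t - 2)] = (-21*t^4 - 48*t^3 + 21*t^2 + 16*t + 10)/(36*t^6 + 12*t^5 + 25*t^4 + 28*t^3 + 8*t^2 + 8*t + 4)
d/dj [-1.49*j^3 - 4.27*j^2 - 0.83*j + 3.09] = -4.47*j^2 - 8.54*j - 0.83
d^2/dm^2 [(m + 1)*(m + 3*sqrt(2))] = 2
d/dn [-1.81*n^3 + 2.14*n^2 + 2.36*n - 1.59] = -5.43*n^2 + 4.28*n + 2.36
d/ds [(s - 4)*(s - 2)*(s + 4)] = 3*s^2 - 4*s - 16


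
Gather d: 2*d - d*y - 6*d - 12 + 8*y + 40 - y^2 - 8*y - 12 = d*(-y - 4) - y^2 + 16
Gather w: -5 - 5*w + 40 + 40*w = 35*w + 35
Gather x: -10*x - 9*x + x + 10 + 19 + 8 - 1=36 - 18*x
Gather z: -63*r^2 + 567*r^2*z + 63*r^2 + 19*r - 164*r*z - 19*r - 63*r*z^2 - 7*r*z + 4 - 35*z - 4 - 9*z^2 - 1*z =z^2*(-63*r - 9) + z*(567*r^2 - 171*r - 36)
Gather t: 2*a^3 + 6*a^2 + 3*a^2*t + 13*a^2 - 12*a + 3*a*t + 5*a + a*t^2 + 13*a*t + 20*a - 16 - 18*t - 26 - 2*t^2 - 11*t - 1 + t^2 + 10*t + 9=2*a^3 + 19*a^2 + 13*a + t^2*(a - 1) + t*(3*a^2 + 16*a - 19) - 34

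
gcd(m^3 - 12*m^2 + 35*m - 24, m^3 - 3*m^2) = m - 3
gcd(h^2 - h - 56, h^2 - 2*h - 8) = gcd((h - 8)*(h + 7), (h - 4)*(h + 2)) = 1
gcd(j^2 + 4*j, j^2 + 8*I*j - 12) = 1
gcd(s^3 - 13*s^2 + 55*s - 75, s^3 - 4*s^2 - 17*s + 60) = s^2 - 8*s + 15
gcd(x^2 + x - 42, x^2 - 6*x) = x - 6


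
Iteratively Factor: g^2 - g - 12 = (g + 3)*(g - 4)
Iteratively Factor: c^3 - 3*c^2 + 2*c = (c - 2)*(c^2 - c) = (c - 2)*(c - 1)*(c)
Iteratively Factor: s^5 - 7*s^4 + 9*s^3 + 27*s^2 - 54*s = (s)*(s^4 - 7*s^3 + 9*s^2 + 27*s - 54) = s*(s - 3)*(s^3 - 4*s^2 - 3*s + 18) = s*(s - 3)^2*(s^2 - s - 6) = s*(s - 3)^3*(s + 2)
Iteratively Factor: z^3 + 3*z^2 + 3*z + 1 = (z + 1)*(z^2 + 2*z + 1) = (z + 1)^2*(z + 1)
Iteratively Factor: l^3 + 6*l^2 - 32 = (l - 2)*(l^2 + 8*l + 16) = (l - 2)*(l + 4)*(l + 4)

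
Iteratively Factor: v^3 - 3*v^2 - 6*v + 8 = (v + 2)*(v^2 - 5*v + 4) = (v - 1)*(v + 2)*(v - 4)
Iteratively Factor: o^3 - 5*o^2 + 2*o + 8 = (o - 2)*(o^2 - 3*o - 4) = (o - 2)*(o + 1)*(o - 4)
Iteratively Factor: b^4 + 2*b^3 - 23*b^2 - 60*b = (b + 3)*(b^3 - b^2 - 20*b) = b*(b + 3)*(b^2 - b - 20) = b*(b + 3)*(b + 4)*(b - 5)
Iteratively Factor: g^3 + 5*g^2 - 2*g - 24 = (g - 2)*(g^2 + 7*g + 12) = (g - 2)*(g + 4)*(g + 3)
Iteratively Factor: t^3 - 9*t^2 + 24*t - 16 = (t - 1)*(t^2 - 8*t + 16) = (t - 4)*(t - 1)*(t - 4)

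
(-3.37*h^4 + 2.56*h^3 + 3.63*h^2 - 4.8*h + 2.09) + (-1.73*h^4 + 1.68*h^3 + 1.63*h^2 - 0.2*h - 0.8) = -5.1*h^4 + 4.24*h^3 + 5.26*h^2 - 5.0*h + 1.29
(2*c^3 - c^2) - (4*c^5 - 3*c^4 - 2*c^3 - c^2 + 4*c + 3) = -4*c^5 + 3*c^4 + 4*c^3 - 4*c - 3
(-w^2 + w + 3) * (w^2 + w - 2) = -w^4 + 6*w^2 + w - 6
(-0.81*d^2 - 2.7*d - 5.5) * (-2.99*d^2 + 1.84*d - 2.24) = 2.4219*d^4 + 6.5826*d^3 + 13.2914*d^2 - 4.072*d + 12.32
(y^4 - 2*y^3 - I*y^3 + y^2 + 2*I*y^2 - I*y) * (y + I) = y^5 - 2*y^4 + 2*y^3 - 2*y^2 + y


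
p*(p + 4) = p^2 + 4*p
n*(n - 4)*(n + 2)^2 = n^4 - 12*n^2 - 16*n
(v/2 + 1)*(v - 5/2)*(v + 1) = v^3/2 + v^2/4 - 11*v/4 - 5/2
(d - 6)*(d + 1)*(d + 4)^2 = d^4 + 3*d^3 - 30*d^2 - 128*d - 96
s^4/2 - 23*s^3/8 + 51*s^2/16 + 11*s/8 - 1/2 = (s/2 + 1/4)*(s - 4)*(s - 2)*(s - 1/4)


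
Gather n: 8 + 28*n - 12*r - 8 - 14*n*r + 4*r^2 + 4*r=n*(28 - 14*r) + 4*r^2 - 8*r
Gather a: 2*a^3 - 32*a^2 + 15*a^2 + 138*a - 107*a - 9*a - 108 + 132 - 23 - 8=2*a^3 - 17*a^2 + 22*a - 7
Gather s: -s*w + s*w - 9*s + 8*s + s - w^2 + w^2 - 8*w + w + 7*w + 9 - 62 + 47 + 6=0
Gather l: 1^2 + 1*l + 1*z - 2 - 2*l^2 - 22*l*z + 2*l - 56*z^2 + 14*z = -2*l^2 + l*(3 - 22*z) - 56*z^2 + 15*z - 1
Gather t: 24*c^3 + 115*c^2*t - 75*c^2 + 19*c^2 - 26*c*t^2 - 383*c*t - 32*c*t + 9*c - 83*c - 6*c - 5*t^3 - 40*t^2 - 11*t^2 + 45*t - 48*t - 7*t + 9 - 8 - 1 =24*c^3 - 56*c^2 - 80*c - 5*t^3 + t^2*(-26*c - 51) + t*(115*c^2 - 415*c - 10)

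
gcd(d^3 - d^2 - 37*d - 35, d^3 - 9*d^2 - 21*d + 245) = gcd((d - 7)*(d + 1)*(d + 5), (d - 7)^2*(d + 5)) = d^2 - 2*d - 35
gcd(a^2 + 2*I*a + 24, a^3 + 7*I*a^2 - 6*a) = a + 6*I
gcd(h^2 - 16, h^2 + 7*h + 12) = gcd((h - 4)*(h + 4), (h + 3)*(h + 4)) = h + 4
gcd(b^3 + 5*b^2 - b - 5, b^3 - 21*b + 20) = b^2 + 4*b - 5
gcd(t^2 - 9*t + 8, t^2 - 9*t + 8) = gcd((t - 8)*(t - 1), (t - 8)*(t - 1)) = t^2 - 9*t + 8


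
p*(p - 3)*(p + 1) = p^3 - 2*p^2 - 3*p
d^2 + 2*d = d*(d + 2)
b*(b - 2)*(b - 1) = b^3 - 3*b^2 + 2*b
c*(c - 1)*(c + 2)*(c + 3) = c^4 + 4*c^3 + c^2 - 6*c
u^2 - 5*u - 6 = (u - 6)*(u + 1)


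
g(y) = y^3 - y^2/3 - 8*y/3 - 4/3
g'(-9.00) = 246.33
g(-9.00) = -733.33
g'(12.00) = 421.33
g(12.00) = 1646.67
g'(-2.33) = 15.17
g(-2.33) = -9.58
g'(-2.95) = 25.41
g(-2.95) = -22.04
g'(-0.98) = 0.87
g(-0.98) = 0.02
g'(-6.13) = 114.15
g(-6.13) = -227.86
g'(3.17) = 25.37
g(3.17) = 18.72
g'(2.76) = 18.35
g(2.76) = 9.79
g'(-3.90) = 45.56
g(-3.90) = -55.32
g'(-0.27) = -2.27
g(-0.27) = -0.66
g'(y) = 3*y^2 - 2*y/3 - 8/3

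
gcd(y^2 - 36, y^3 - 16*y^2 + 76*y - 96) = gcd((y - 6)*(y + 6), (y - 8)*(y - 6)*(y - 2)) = y - 6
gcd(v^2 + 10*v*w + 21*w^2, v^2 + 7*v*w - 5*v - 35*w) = v + 7*w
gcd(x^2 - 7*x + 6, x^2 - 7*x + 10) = 1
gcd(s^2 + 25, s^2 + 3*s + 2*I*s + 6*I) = 1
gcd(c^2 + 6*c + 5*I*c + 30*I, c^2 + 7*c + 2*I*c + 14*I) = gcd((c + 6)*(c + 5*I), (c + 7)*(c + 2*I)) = 1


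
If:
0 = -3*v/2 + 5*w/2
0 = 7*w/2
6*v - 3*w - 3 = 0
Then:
No Solution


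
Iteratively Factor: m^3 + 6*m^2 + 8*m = (m)*(m^2 + 6*m + 8) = m*(m + 2)*(m + 4)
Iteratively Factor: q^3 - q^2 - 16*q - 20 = (q + 2)*(q^2 - 3*q - 10) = (q - 5)*(q + 2)*(q + 2)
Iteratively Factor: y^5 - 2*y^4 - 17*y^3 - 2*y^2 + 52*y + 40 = (y + 1)*(y^4 - 3*y^3 - 14*y^2 + 12*y + 40) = (y - 2)*(y + 1)*(y^3 - y^2 - 16*y - 20) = (y - 2)*(y + 1)*(y + 2)*(y^2 - 3*y - 10) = (y - 2)*(y + 1)*(y + 2)^2*(y - 5)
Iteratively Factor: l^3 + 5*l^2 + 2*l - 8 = (l - 1)*(l^2 + 6*l + 8) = (l - 1)*(l + 2)*(l + 4)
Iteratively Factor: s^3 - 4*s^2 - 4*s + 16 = (s - 4)*(s^2 - 4) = (s - 4)*(s - 2)*(s + 2)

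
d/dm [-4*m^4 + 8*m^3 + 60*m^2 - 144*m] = -16*m^3 + 24*m^2 + 120*m - 144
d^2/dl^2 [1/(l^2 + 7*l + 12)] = 2*(-l^2 - 7*l + (2*l + 7)^2 - 12)/(l^2 + 7*l + 12)^3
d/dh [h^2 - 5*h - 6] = 2*h - 5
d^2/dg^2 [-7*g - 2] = 0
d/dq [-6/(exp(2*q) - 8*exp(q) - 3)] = 12*(exp(q) - 4)*exp(q)/(-exp(2*q) + 8*exp(q) + 3)^2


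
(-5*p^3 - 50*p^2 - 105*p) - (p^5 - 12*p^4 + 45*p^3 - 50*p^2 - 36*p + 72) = -p^5 + 12*p^4 - 50*p^3 - 69*p - 72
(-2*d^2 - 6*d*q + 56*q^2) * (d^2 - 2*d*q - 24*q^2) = -2*d^4 - 2*d^3*q + 116*d^2*q^2 + 32*d*q^3 - 1344*q^4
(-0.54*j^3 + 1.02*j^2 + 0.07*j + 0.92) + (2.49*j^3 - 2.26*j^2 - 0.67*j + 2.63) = 1.95*j^3 - 1.24*j^2 - 0.6*j + 3.55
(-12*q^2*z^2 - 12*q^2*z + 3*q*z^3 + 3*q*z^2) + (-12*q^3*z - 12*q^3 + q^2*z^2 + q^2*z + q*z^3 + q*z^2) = -12*q^3*z - 12*q^3 - 11*q^2*z^2 - 11*q^2*z + 4*q*z^3 + 4*q*z^2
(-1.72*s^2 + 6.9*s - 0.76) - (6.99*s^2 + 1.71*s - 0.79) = -8.71*s^2 + 5.19*s + 0.03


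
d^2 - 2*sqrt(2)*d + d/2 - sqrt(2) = (d + 1/2)*(d - 2*sqrt(2))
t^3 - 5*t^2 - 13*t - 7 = (t - 7)*(t + 1)^2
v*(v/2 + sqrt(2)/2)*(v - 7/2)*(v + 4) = v^4/2 + v^3/4 + sqrt(2)*v^3/2 - 7*v^2 + sqrt(2)*v^2/4 - 7*sqrt(2)*v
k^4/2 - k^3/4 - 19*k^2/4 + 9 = (k/2 + 1)*(k - 3)*(k - 3/2)*(k + 2)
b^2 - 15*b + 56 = (b - 8)*(b - 7)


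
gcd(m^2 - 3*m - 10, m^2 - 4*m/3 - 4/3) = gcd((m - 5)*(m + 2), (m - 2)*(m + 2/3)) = 1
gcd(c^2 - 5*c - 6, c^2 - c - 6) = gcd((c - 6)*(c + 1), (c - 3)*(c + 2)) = 1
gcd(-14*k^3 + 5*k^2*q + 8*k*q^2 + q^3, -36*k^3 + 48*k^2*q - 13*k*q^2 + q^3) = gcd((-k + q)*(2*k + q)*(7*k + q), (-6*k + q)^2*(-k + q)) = -k + q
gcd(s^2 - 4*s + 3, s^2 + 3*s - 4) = s - 1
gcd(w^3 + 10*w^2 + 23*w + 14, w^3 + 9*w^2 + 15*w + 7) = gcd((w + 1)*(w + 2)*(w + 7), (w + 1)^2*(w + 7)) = w^2 + 8*w + 7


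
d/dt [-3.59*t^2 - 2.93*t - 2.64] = -7.18*t - 2.93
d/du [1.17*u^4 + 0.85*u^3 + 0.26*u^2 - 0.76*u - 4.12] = 4.68*u^3 + 2.55*u^2 + 0.52*u - 0.76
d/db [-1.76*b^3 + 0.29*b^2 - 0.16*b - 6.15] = -5.28*b^2 + 0.58*b - 0.16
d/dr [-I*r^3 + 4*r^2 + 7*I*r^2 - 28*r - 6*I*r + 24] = -3*I*r^2 + r*(8 + 14*I) - 28 - 6*I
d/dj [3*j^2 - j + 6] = 6*j - 1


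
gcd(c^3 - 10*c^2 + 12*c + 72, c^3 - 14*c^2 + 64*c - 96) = c - 6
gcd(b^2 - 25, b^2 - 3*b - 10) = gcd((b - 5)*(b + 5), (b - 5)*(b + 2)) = b - 5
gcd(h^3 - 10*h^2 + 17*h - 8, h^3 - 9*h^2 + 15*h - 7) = h^2 - 2*h + 1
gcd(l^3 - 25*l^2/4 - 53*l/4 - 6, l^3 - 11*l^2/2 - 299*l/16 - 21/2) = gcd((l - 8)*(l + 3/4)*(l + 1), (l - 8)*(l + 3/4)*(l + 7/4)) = l^2 - 29*l/4 - 6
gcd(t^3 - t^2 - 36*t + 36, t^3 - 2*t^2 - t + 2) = t - 1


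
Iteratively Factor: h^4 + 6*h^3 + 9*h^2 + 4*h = (h + 1)*(h^3 + 5*h^2 + 4*h) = (h + 1)*(h + 4)*(h^2 + h) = (h + 1)^2*(h + 4)*(h)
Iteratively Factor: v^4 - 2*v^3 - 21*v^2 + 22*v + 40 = (v - 5)*(v^3 + 3*v^2 - 6*v - 8) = (v - 5)*(v - 2)*(v^2 + 5*v + 4) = (v - 5)*(v - 2)*(v + 1)*(v + 4)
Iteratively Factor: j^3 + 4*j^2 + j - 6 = (j + 3)*(j^2 + j - 2) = (j - 1)*(j + 3)*(j + 2)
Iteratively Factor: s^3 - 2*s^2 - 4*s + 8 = (s - 2)*(s^2 - 4) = (s - 2)*(s + 2)*(s - 2)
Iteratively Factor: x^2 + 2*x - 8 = (x - 2)*(x + 4)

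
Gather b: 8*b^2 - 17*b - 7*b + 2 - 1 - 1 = 8*b^2 - 24*b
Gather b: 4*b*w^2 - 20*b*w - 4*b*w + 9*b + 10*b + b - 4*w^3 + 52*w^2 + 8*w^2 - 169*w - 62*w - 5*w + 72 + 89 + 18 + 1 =b*(4*w^2 - 24*w + 20) - 4*w^3 + 60*w^2 - 236*w + 180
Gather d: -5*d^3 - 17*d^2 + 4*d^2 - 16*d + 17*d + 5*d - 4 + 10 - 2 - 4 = -5*d^3 - 13*d^2 + 6*d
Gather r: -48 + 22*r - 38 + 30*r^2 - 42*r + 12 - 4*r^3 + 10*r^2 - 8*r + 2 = -4*r^3 + 40*r^2 - 28*r - 72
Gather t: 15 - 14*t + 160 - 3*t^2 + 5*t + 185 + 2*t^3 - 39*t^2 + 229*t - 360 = 2*t^3 - 42*t^2 + 220*t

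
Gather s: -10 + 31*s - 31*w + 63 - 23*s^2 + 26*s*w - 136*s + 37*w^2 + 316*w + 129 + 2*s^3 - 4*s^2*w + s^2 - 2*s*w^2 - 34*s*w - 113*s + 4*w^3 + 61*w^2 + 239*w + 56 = 2*s^3 + s^2*(-4*w - 22) + s*(-2*w^2 - 8*w - 218) + 4*w^3 + 98*w^2 + 524*w + 238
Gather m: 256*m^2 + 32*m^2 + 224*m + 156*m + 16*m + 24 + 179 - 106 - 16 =288*m^2 + 396*m + 81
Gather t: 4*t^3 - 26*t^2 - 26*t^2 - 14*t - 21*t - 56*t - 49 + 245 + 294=4*t^3 - 52*t^2 - 91*t + 490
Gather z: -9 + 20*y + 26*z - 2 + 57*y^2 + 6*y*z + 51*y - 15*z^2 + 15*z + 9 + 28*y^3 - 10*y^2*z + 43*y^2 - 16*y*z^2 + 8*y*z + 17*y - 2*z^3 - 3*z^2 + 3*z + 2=28*y^3 + 100*y^2 + 88*y - 2*z^3 + z^2*(-16*y - 18) + z*(-10*y^2 + 14*y + 44)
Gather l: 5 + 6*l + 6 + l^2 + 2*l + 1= l^2 + 8*l + 12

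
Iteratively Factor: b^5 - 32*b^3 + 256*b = (b - 4)*(b^4 + 4*b^3 - 16*b^2 - 64*b) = b*(b - 4)*(b^3 + 4*b^2 - 16*b - 64) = b*(b - 4)*(b + 4)*(b^2 - 16) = b*(b - 4)^2*(b + 4)*(b + 4)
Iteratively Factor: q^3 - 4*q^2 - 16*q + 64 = (q + 4)*(q^2 - 8*q + 16) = (q - 4)*(q + 4)*(q - 4)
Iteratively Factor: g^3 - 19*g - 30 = (g + 3)*(g^2 - 3*g - 10) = (g - 5)*(g + 3)*(g + 2)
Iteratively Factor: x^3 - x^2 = (x)*(x^2 - x) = x*(x - 1)*(x)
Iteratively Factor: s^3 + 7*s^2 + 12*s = (s + 3)*(s^2 + 4*s) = s*(s + 3)*(s + 4)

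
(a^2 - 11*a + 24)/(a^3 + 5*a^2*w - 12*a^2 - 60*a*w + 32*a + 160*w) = (a - 3)/(a^2 + 5*a*w - 4*a - 20*w)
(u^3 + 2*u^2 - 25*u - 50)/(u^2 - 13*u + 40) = (u^2 + 7*u + 10)/(u - 8)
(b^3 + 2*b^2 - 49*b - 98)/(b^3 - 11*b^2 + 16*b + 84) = (b + 7)/(b - 6)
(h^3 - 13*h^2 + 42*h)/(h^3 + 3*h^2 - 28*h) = (h^2 - 13*h + 42)/(h^2 + 3*h - 28)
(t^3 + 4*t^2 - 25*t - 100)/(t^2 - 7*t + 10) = (t^2 + 9*t + 20)/(t - 2)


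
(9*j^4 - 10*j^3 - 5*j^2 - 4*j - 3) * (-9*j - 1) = -81*j^5 + 81*j^4 + 55*j^3 + 41*j^2 + 31*j + 3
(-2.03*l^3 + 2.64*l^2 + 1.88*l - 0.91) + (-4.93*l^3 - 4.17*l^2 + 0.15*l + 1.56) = -6.96*l^3 - 1.53*l^2 + 2.03*l + 0.65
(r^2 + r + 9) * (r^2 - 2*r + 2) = r^4 - r^3 + 9*r^2 - 16*r + 18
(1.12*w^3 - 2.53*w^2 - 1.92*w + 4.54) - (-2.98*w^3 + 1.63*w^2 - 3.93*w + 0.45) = 4.1*w^3 - 4.16*w^2 + 2.01*w + 4.09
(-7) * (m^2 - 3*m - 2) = -7*m^2 + 21*m + 14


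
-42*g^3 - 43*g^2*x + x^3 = (-7*g + x)*(g + x)*(6*g + x)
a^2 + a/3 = a*(a + 1/3)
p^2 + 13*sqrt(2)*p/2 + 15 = (p + 3*sqrt(2)/2)*(p + 5*sqrt(2))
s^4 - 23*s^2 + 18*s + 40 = (s - 4)*(s - 2)*(s + 1)*(s + 5)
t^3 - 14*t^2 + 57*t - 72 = (t - 8)*(t - 3)^2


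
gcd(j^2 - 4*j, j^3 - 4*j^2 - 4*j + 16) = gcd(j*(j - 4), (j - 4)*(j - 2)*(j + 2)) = j - 4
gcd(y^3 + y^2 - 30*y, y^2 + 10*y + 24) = y + 6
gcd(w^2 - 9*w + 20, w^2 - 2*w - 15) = w - 5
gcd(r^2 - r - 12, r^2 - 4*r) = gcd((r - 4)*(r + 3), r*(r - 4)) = r - 4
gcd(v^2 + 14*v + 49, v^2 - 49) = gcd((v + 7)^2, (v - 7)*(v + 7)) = v + 7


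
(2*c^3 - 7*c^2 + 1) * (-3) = -6*c^3 + 21*c^2 - 3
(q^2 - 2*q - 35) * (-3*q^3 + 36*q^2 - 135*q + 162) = -3*q^5 + 42*q^4 - 102*q^3 - 828*q^2 + 4401*q - 5670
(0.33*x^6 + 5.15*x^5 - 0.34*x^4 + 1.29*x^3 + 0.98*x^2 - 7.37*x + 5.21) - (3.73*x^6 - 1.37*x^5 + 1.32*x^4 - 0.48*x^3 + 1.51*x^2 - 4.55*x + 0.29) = -3.4*x^6 + 6.52*x^5 - 1.66*x^4 + 1.77*x^3 - 0.53*x^2 - 2.82*x + 4.92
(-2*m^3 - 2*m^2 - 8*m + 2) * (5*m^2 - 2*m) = -10*m^5 - 6*m^4 - 36*m^3 + 26*m^2 - 4*m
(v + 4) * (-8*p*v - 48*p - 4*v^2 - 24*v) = -8*p*v^2 - 80*p*v - 192*p - 4*v^3 - 40*v^2 - 96*v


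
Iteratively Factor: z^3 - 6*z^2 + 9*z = (z)*(z^2 - 6*z + 9) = z*(z - 3)*(z - 3)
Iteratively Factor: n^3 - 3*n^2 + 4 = (n + 1)*(n^2 - 4*n + 4) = (n - 2)*(n + 1)*(n - 2)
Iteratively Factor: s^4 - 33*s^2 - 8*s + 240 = (s - 5)*(s^3 + 5*s^2 - 8*s - 48) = (s - 5)*(s - 3)*(s^2 + 8*s + 16) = (s - 5)*(s - 3)*(s + 4)*(s + 4)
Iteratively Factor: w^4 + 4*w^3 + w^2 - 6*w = (w)*(w^3 + 4*w^2 + w - 6) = w*(w + 3)*(w^2 + w - 2) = w*(w - 1)*(w + 3)*(w + 2)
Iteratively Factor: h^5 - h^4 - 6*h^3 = (h - 3)*(h^4 + 2*h^3) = h*(h - 3)*(h^3 + 2*h^2) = h^2*(h - 3)*(h^2 + 2*h) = h^2*(h - 3)*(h + 2)*(h)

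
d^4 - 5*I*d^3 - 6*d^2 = d^2*(d - 3*I)*(d - 2*I)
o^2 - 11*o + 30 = (o - 6)*(o - 5)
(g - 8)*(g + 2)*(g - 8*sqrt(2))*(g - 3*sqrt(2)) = g^4 - 11*sqrt(2)*g^3 - 6*g^3 + 32*g^2 + 66*sqrt(2)*g^2 - 288*g + 176*sqrt(2)*g - 768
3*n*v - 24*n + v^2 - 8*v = (3*n + v)*(v - 8)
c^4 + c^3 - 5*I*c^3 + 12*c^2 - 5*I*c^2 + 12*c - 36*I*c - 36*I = (c + 1)*(c - 6*I)*(c - 2*I)*(c + 3*I)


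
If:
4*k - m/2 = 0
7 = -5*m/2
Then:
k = -7/20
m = -14/5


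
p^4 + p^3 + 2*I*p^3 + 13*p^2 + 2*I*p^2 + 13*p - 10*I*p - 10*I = (p + 1)*(p - 2*I)*(p - I)*(p + 5*I)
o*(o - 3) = o^2 - 3*o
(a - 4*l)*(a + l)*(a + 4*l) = a^3 + a^2*l - 16*a*l^2 - 16*l^3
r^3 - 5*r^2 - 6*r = r*(r - 6)*(r + 1)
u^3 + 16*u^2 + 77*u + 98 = (u + 2)*(u + 7)^2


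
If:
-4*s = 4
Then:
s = -1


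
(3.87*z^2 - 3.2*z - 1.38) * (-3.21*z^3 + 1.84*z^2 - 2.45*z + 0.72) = -12.4227*z^5 + 17.3928*z^4 - 10.9397*z^3 + 8.0872*z^2 + 1.077*z - 0.9936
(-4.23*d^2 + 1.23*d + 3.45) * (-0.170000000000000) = 0.7191*d^2 - 0.2091*d - 0.5865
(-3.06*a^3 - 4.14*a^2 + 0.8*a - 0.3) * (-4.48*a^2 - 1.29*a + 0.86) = 13.7088*a^5 + 22.4946*a^4 - 0.875000000000001*a^3 - 3.2484*a^2 + 1.075*a - 0.258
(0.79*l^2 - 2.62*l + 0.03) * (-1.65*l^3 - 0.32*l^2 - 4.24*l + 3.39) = -1.3035*l^5 + 4.0702*l^4 - 2.5607*l^3 + 13.7773*l^2 - 9.009*l + 0.1017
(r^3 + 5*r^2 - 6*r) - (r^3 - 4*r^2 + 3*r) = 9*r^2 - 9*r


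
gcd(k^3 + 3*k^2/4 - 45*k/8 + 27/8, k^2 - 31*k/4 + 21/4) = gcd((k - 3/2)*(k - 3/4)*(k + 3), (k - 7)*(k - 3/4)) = k - 3/4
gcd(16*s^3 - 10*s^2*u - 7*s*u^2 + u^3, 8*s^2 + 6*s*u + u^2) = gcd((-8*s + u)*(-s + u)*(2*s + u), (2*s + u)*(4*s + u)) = 2*s + u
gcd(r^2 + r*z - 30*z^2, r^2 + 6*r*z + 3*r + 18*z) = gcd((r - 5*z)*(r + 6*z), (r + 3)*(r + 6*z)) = r + 6*z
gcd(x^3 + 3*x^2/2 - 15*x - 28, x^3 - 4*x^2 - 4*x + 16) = x^2 - 2*x - 8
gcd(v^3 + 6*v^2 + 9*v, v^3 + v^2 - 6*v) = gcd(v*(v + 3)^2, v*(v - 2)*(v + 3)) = v^2 + 3*v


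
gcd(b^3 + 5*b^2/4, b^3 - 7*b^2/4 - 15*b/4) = b^2 + 5*b/4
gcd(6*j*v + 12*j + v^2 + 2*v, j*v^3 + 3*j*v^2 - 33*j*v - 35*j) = 1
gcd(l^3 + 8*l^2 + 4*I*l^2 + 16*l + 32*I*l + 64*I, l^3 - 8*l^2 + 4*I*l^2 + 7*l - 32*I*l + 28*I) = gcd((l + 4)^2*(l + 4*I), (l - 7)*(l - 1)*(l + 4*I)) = l + 4*I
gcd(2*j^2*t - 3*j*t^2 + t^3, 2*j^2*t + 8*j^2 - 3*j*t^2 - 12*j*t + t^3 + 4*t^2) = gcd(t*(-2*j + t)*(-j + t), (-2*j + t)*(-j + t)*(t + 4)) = 2*j^2 - 3*j*t + t^2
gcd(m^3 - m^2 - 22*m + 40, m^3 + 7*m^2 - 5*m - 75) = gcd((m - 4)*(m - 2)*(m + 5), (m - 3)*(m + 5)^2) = m + 5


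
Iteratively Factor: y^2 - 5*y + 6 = (y - 2)*(y - 3)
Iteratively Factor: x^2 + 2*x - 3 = (x - 1)*(x + 3)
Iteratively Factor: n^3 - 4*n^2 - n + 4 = (n - 4)*(n^2 - 1) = (n - 4)*(n + 1)*(n - 1)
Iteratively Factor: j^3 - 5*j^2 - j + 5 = (j - 5)*(j^2 - 1) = (j - 5)*(j - 1)*(j + 1)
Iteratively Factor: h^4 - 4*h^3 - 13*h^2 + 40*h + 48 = (h - 4)*(h^3 - 13*h - 12) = (h - 4)^2*(h^2 + 4*h + 3) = (h - 4)^2*(h + 3)*(h + 1)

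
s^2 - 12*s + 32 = (s - 8)*(s - 4)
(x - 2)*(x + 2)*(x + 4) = x^3 + 4*x^2 - 4*x - 16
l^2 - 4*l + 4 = (l - 2)^2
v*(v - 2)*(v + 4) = v^3 + 2*v^2 - 8*v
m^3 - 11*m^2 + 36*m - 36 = (m - 6)*(m - 3)*(m - 2)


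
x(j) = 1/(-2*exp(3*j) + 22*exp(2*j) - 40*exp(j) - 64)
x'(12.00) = 0.00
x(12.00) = 0.00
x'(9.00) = 0.00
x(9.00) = 0.00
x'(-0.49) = 0.00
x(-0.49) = -0.01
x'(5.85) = 0.00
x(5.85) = -0.00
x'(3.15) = 0.00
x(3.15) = -0.00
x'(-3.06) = 0.00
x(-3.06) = -0.02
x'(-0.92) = 0.00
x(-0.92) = -0.01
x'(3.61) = 0.00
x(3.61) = -0.00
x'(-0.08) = 0.00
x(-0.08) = -0.01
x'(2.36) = 0.02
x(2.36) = -0.00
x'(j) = (6*exp(3*j) - 44*exp(2*j) + 40*exp(j))/(-2*exp(3*j) + 22*exp(2*j) - 40*exp(j) - 64)^2 = (3*exp(2*j) - 22*exp(j) + 20)*exp(j)/(2*(exp(3*j) - 11*exp(2*j) + 20*exp(j) + 32)^2)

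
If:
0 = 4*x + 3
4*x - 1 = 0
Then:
No Solution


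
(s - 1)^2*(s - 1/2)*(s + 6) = s^4 + 7*s^3/2 - 13*s^2 + 23*s/2 - 3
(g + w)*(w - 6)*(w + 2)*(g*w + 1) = g^2*w^3 - 4*g^2*w^2 - 12*g^2*w + g*w^4 - 4*g*w^3 - 11*g*w^2 - 4*g*w - 12*g + w^3 - 4*w^2 - 12*w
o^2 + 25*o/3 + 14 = (o + 7/3)*(o + 6)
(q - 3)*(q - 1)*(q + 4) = q^3 - 13*q + 12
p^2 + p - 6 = (p - 2)*(p + 3)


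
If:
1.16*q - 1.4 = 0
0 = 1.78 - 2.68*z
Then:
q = 1.21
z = 0.66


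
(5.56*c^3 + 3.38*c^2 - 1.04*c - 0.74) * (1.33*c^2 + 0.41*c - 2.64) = 7.3948*c^5 + 6.775*c^4 - 14.6758*c^3 - 10.3338*c^2 + 2.4422*c + 1.9536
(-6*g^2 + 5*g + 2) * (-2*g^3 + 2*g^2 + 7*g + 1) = 12*g^5 - 22*g^4 - 36*g^3 + 33*g^2 + 19*g + 2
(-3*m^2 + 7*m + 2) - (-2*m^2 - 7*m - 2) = -m^2 + 14*m + 4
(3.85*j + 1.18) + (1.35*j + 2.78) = 5.2*j + 3.96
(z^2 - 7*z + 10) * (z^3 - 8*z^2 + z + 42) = z^5 - 15*z^4 + 67*z^3 - 45*z^2 - 284*z + 420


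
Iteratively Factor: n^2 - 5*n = (n)*(n - 5)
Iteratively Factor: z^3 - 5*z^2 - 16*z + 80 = (z - 4)*(z^2 - z - 20) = (z - 5)*(z - 4)*(z + 4)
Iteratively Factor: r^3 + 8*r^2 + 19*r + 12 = (r + 4)*(r^2 + 4*r + 3) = (r + 3)*(r + 4)*(r + 1)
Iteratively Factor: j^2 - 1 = (j - 1)*(j + 1)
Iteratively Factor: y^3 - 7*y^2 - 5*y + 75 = (y - 5)*(y^2 - 2*y - 15) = (y - 5)^2*(y + 3)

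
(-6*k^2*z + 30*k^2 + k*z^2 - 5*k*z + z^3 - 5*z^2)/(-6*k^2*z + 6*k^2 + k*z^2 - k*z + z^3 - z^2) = (z - 5)/(z - 1)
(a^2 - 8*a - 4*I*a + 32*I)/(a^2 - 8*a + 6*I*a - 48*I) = (a - 4*I)/(a + 6*I)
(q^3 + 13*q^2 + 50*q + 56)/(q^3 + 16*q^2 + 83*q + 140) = (q + 2)/(q + 5)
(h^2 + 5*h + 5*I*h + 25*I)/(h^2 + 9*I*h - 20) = (h + 5)/(h + 4*I)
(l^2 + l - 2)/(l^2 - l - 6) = (l - 1)/(l - 3)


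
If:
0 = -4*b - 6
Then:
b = -3/2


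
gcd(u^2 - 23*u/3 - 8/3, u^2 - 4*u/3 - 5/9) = u + 1/3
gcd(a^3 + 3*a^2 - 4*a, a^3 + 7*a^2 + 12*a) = a^2 + 4*a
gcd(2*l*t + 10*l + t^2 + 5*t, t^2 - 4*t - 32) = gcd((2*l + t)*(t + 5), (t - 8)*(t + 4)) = 1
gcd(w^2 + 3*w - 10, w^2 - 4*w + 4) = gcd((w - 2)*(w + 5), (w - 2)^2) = w - 2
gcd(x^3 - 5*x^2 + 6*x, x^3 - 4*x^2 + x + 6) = x^2 - 5*x + 6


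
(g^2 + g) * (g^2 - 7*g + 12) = g^4 - 6*g^3 + 5*g^2 + 12*g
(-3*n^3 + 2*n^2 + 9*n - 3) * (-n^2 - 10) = 3*n^5 - 2*n^4 + 21*n^3 - 17*n^2 - 90*n + 30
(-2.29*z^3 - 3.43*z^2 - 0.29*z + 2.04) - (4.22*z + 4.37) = -2.29*z^3 - 3.43*z^2 - 4.51*z - 2.33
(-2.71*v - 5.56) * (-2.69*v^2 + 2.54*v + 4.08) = 7.2899*v^3 + 8.073*v^2 - 25.1792*v - 22.6848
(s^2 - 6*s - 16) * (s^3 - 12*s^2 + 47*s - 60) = s^5 - 18*s^4 + 103*s^3 - 150*s^2 - 392*s + 960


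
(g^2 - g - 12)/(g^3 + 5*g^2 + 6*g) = (g - 4)/(g*(g + 2))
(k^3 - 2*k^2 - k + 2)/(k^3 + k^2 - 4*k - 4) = (k - 1)/(k + 2)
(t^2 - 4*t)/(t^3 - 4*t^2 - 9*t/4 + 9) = 4*t/(4*t^2 - 9)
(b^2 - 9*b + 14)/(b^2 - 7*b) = (b - 2)/b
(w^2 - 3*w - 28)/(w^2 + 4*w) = (w - 7)/w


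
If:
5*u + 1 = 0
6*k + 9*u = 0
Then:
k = 3/10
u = -1/5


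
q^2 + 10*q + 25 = (q + 5)^2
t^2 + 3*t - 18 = (t - 3)*(t + 6)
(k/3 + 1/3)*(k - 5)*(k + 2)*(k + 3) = k^4/3 + k^3/3 - 19*k^2/3 - 49*k/3 - 10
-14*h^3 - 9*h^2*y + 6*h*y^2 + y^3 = (-2*h + y)*(h + y)*(7*h + y)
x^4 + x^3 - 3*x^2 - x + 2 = (x - 1)^2*(x + 1)*(x + 2)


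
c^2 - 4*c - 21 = (c - 7)*(c + 3)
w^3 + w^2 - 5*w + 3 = (w - 1)^2*(w + 3)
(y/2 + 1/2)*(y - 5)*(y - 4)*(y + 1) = y^4/2 - 7*y^3/2 + 3*y^2/2 + 31*y/2 + 10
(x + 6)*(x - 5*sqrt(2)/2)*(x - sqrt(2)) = x^3 - 7*sqrt(2)*x^2/2 + 6*x^2 - 21*sqrt(2)*x + 5*x + 30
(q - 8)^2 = q^2 - 16*q + 64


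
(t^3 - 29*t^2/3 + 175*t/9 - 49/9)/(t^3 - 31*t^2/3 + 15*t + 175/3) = (9*t^2 - 24*t + 7)/(3*(3*t^2 - 10*t - 25))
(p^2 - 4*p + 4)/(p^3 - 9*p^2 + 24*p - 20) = 1/(p - 5)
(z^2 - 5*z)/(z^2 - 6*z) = (z - 5)/(z - 6)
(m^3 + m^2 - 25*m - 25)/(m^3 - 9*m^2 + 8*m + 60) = (m^2 + 6*m + 5)/(m^2 - 4*m - 12)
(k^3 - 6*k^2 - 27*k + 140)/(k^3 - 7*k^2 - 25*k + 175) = (k - 4)/(k - 5)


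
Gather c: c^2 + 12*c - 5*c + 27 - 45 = c^2 + 7*c - 18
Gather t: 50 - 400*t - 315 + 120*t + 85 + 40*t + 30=-240*t - 150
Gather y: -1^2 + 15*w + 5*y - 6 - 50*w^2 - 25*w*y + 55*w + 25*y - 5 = -50*w^2 + 70*w + y*(30 - 25*w) - 12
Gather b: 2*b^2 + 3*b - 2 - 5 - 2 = 2*b^2 + 3*b - 9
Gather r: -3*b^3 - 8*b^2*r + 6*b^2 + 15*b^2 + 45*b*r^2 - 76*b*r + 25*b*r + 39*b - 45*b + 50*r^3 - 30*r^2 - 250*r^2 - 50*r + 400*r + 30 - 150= -3*b^3 + 21*b^2 - 6*b + 50*r^3 + r^2*(45*b - 280) + r*(-8*b^2 - 51*b + 350) - 120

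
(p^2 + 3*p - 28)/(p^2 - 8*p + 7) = (p^2 + 3*p - 28)/(p^2 - 8*p + 7)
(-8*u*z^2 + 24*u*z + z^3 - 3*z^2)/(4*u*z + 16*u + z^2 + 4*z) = z*(-8*u*z + 24*u + z^2 - 3*z)/(4*u*z + 16*u + z^2 + 4*z)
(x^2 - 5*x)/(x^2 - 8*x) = (x - 5)/(x - 8)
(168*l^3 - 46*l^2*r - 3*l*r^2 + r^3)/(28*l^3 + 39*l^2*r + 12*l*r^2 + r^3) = (24*l^2 - 10*l*r + r^2)/(4*l^2 + 5*l*r + r^2)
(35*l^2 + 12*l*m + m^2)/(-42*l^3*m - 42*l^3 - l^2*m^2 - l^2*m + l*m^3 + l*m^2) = (-35*l^2 - 12*l*m - m^2)/(l*(42*l^2*m + 42*l^2 + l*m^2 + l*m - m^3 - m^2))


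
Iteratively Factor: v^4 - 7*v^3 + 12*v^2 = (v)*(v^3 - 7*v^2 + 12*v) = v*(v - 4)*(v^2 - 3*v) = v*(v - 4)*(v - 3)*(v)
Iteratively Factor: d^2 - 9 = (d - 3)*(d + 3)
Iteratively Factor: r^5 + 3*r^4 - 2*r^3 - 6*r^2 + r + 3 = (r - 1)*(r^4 + 4*r^3 + 2*r^2 - 4*r - 3) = (r - 1)^2*(r^3 + 5*r^2 + 7*r + 3) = (r - 1)^2*(r + 1)*(r^2 + 4*r + 3) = (r - 1)^2*(r + 1)^2*(r + 3)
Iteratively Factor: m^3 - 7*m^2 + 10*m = (m - 5)*(m^2 - 2*m) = (m - 5)*(m - 2)*(m)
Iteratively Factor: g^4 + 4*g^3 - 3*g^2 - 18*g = (g - 2)*(g^3 + 6*g^2 + 9*g) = g*(g - 2)*(g^2 + 6*g + 9) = g*(g - 2)*(g + 3)*(g + 3)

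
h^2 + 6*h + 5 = (h + 1)*(h + 5)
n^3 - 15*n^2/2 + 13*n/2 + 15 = (n - 6)*(n - 5/2)*(n + 1)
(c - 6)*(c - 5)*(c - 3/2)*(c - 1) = c^4 - 27*c^3/2 + 59*c^2 - 183*c/2 + 45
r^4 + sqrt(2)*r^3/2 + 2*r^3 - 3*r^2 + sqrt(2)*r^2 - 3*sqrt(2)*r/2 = r*(r - 1)*(r + 3)*(r + sqrt(2)/2)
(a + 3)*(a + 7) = a^2 + 10*a + 21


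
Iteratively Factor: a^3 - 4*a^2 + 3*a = (a - 3)*(a^2 - a) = a*(a - 3)*(a - 1)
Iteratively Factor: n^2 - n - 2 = (n + 1)*(n - 2)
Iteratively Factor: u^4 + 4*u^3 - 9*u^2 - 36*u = (u - 3)*(u^3 + 7*u^2 + 12*u) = (u - 3)*(u + 4)*(u^2 + 3*u) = (u - 3)*(u + 3)*(u + 4)*(u)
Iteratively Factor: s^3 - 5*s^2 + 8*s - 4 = (s - 2)*(s^2 - 3*s + 2) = (s - 2)^2*(s - 1)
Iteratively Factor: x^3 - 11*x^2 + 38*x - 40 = (x - 4)*(x^2 - 7*x + 10) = (x - 5)*(x - 4)*(x - 2)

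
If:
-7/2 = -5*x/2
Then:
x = 7/5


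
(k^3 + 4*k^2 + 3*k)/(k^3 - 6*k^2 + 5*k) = (k^2 + 4*k + 3)/(k^2 - 6*k + 5)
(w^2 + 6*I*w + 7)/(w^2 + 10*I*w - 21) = (w - I)/(w + 3*I)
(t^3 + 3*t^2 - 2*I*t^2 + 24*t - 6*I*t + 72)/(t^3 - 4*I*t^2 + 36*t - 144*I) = (t^2 + t*(3 + 4*I) + 12*I)/(t^2 + 2*I*t + 24)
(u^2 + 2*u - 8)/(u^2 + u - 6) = (u + 4)/(u + 3)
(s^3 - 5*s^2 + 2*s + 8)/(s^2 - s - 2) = s - 4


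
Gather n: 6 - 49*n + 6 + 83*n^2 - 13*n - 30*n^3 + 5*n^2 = -30*n^3 + 88*n^2 - 62*n + 12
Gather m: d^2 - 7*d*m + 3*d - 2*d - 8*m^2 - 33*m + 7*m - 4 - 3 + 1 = d^2 + d - 8*m^2 + m*(-7*d - 26) - 6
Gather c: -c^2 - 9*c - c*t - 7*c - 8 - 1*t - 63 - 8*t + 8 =-c^2 + c*(-t - 16) - 9*t - 63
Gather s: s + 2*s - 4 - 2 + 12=3*s + 6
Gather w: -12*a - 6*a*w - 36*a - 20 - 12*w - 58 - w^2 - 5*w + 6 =-48*a - w^2 + w*(-6*a - 17) - 72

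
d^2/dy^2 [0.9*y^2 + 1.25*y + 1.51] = 1.80000000000000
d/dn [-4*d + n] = 1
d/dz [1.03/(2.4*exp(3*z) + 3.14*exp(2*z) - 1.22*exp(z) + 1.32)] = (-7.416*exp(2*z) - 6.4684*exp(z) + 1.2566)*exp(z)/(2.4*exp(3*z) + 3.14*exp(2*z) - 1.22*exp(z) + 1.32)^2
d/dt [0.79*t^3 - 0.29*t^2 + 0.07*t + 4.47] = 2.37*t^2 - 0.58*t + 0.07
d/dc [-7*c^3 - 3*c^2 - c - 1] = -21*c^2 - 6*c - 1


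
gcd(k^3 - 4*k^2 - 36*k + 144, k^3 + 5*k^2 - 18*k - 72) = k^2 + 2*k - 24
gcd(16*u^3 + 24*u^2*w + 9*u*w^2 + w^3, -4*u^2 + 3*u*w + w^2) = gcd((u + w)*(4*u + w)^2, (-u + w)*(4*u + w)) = 4*u + w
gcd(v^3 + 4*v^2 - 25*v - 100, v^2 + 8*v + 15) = v + 5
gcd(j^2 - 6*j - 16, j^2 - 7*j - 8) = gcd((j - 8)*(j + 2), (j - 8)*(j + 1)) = j - 8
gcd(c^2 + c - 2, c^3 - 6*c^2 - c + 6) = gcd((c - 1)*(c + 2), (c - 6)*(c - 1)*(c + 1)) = c - 1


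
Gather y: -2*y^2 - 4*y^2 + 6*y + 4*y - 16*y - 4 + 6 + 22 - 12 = -6*y^2 - 6*y + 12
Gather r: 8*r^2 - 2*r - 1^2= 8*r^2 - 2*r - 1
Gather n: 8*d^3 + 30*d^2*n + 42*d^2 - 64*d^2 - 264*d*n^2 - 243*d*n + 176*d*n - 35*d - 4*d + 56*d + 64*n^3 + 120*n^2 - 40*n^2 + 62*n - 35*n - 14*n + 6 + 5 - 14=8*d^3 - 22*d^2 + 17*d + 64*n^3 + n^2*(80 - 264*d) + n*(30*d^2 - 67*d + 13) - 3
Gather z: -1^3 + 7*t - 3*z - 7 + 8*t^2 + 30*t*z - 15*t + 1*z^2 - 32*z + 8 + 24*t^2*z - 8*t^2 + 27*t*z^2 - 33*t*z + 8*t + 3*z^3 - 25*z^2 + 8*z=3*z^3 + z^2*(27*t - 24) + z*(24*t^2 - 3*t - 27)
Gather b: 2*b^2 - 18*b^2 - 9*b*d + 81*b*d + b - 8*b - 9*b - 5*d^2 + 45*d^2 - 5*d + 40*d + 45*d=-16*b^2 + b*(72*d - 16) + 40*d^2 + 80*d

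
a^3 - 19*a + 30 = (a - 3)*(a - 2)*(a + 5)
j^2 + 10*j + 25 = (j + 5)^2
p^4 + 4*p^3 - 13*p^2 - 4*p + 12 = (p - 2)*(p - 1)*(p + 1)*(p + 6)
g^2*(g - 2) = g^3 - 2*g^2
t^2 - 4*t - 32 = (t - 8)*(t + 4)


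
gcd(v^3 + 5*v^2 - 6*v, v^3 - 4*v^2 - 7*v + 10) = v - 1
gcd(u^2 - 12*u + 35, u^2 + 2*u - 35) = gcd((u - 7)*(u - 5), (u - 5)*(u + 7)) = u - 5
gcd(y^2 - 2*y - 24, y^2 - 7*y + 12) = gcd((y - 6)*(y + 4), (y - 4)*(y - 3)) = 1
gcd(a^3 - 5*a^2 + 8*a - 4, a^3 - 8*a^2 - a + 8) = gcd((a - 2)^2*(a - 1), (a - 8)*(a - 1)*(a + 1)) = a - 1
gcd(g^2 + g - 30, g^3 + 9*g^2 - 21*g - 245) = g - 5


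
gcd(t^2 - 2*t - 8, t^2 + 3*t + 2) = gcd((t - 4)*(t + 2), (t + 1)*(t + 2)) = t + 2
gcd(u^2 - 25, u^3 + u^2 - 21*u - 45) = u - 5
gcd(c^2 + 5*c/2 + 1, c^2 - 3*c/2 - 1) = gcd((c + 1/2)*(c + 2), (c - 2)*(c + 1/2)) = c + 1/2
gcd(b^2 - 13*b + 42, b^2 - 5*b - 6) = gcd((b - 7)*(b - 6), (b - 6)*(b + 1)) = b - 6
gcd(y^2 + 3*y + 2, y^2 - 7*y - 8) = y + 1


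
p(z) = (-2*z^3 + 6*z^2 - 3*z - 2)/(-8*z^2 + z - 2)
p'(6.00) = 0.24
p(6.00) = 0.83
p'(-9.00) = 0.25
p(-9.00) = -2.99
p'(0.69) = -1.19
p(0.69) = 0.37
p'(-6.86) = 0.25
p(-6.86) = -2.46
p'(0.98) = -0.55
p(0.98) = 0.12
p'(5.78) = 0.24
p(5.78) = 0.78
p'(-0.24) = 2.91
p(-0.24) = 0.34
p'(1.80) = 0.05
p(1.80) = -0.01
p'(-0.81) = 0.90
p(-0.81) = -0.67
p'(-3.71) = 0.25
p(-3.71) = -1.67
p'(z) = (16*z - 1)*(-2*z^3 + 6*z^2 - 3*z - 2)/(-8*z^2 + z - 2)^2 + (-6*z^2 + 12*z - 3)/(-8*z^2 + z - 2)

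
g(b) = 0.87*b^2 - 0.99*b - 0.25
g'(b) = 1.74*b - 0.99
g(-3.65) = 14.95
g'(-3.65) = -7.34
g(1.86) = 0.92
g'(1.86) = 2.25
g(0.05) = -0.30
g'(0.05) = -0.90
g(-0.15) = -0.08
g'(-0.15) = -1.25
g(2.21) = 1.81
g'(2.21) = 2.86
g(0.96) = -0.40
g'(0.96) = 0.68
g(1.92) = 1.06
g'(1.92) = 2.35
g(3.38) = 6.34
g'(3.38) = 4.89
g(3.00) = 4.61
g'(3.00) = 4.23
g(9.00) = 61.31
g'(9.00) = 14.67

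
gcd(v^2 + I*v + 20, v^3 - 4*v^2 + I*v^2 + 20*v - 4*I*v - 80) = v^2 + I*v + 20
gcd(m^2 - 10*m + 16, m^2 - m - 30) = 1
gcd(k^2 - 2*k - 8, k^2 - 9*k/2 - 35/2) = 1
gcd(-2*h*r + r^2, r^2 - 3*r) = r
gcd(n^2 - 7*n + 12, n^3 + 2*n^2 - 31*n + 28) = n - 4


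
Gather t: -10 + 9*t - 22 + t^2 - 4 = t^2 + 9*t - 36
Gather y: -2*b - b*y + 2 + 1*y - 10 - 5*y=-2*b + y*(-b - 4) - 8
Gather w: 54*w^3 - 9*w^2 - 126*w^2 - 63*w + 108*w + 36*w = 54*w^3 - 135*w^2 + 81*w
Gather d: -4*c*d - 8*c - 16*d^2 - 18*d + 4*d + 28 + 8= -8*c - 16*d^2 + d*(-4*c - 14) + 36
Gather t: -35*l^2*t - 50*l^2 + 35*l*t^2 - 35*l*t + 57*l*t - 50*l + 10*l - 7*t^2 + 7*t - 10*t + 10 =-50*l^2 - 40*l + t^2*(35*l - 7) + t*(-35*l^2 + 22*l - 3) + 10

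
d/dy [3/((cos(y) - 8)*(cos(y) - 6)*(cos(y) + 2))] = 3*(-3*sin(y)^2 - 24*cos(y) + 23)*sin(y)/((cos(y) - 8)^2*(cos(y) - 6)^2*(cos(y) + 2)^2)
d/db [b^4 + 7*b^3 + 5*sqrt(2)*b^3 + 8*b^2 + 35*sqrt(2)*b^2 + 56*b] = 4*b^3 + 21*b^2 + 15*sqrt(2)*b^2 + 16*b + 70*sqrt(2)*b + 56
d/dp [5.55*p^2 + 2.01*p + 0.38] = 11.1*p + 2.01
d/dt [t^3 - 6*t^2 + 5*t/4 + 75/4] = 3*t^2 - 12*t + 5/4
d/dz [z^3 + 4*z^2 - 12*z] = 3*z^2 + 8*z - 12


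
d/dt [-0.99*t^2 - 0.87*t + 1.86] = -1.98*t - 0.87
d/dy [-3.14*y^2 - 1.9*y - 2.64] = -6.28*y - 1.9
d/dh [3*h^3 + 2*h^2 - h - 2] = 9*h^2 + 4*h - 1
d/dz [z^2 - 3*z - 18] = 2*z - 3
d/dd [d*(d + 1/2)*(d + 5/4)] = 3*d^2 + 7*d/2 + 5/8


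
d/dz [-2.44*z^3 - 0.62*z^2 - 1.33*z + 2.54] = -7.32*z^2 - 1.24*z - 1.33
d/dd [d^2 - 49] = 2*d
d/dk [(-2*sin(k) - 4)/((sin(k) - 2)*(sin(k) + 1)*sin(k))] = 2*(2*sin(k)^3 + 5*sin(k)^2 - 4*sin(k) - 4)*cos(k)/((sin(k) - 2)^2*(sin(k) + 1)^2*sin(k)^2)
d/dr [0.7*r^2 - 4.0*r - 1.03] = 1.4*r - 4.0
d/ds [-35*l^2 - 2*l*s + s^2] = -2*l + 2*s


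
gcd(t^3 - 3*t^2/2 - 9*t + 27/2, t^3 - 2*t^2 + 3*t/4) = t - 3/2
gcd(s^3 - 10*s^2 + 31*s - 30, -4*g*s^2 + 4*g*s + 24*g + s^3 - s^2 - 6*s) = s - 3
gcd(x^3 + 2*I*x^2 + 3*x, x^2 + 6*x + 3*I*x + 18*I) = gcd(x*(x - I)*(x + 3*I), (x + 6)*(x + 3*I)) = x + 3*I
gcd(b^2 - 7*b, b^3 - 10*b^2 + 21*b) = b^2 - 7*b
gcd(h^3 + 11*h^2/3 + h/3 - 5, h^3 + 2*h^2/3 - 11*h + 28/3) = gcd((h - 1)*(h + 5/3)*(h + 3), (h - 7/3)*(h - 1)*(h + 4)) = h - 1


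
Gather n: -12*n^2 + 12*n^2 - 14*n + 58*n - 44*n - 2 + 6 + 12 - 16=0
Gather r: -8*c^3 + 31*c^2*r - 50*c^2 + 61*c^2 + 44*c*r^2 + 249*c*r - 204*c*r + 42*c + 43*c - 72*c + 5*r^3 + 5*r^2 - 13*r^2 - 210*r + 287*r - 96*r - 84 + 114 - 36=-8*c^3 + 11*c^2 + 13*c + 5*r^3 + r^2*(44*c - 8) + r*(31*c^2 + 45*c - 19) - 6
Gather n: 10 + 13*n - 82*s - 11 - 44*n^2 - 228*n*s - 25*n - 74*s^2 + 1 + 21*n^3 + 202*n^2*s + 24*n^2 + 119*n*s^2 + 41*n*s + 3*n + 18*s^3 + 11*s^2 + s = 21*n^3 + n^2*(202*s - 20) + n*(119*s^2 - 187*s - 9) + 18*s^3 - 63*s^2 - 81*s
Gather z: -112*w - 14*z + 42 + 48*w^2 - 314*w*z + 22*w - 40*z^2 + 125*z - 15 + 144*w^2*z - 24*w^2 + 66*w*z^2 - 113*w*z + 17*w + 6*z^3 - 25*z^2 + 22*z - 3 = 24*w^2 - 73*w + 6*z^3 + z^2*(66*w - 65) + z*(144*w^2 - 427*w + 133) + 24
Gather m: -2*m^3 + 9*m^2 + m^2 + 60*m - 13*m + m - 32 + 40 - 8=-2*m^3 + 10*m^2 + 48*m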